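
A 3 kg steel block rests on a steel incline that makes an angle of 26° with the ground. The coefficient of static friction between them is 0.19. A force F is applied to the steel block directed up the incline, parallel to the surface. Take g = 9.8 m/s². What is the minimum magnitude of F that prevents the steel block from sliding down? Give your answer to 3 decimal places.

The normal force is N = mg cos 26° = 26.425 N. With F at its minimum the steel block is on the verge of sliding down, so static friction is at its maximum μ_s N = 0.19 × 26.425 = 5.021 N and acts up the slope.
Equilibrium along the incline: F + μ_s N = mg sin 26°, so F = 12.888 − 5.021 = 7.867 N.

7.867 N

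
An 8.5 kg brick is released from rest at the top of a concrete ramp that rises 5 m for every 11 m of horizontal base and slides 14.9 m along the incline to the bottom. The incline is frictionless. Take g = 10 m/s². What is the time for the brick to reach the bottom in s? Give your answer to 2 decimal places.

2.68 s

The weight component along the incline is mg sin 24.44° = 35.173 N and the normal force is N = mg cos 24.44° = 77.381 N.
With no friction, a = g sin 24.44° = 4.1380 m/s².
Starting from rest, L = ½at², so t = √(2L/a) = √(2 × 14.9 / 4.1380) = 2.6836 s.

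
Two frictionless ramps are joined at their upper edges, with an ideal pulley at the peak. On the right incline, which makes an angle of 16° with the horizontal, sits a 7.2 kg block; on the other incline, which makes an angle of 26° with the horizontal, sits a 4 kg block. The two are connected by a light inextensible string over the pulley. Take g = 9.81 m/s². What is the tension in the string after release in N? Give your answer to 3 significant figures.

18.0 N

Resolve each weight along its own incline: the 7.2 kg mass has component 7.2 × 9.81 × sin 16° = 19.469 N down its slope, and the 4 kg mass has 4 × 9.81 × sin 26° = 17.202 N down its slope.
The 7.2 kg side's 19.469 N exceeds the other side's 17.202 N, so that mass slides down and the 4 kg mass slides up. Taking that direction as positive, Newton's second law for the whole system gives 19.469 − 17.202 = (7.2 + 4) a, so a = 2.267 / 11.2 = 0.2024 m/s².
For the 4 kg mass (up-slope positive): T − 17.202 = 4 × 0.2024, so T = 18.012 N.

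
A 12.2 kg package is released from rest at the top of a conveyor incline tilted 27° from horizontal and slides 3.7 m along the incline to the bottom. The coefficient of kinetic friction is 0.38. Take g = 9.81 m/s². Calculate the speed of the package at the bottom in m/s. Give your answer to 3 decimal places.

The weight component along the incline is mg sin 27° = 54.334 N and the normal force is N = mg cos 27° = 106.637 N.
Friction up the slope is f = μN = 0.38 × 106.637 = 40.522 N, so the net downslope force is 54.334 − 40.522 = 13.812 N and a = 13.812 / 12.2 = 1.1321 m/s².
Starting from rest over a distance of 3.7 m, v² = 2aL = 2 × 1.1321 × 3.7 = 8.3775, so v = 2.8944 m/s.

2.894 m/s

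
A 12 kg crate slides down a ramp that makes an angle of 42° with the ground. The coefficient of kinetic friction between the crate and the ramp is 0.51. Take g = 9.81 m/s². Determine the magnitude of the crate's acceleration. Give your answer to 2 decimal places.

Resolving the weight along the incline: the component pulling the crate down the slope is mg sin 42° = 12 × 9.81 × 0.6691 = 78.766 N, and the normal force is N = mg cos 42° = 12 × 9.81 × 0.7431 = 87.478 N.
Kinetic friction acts up the slope with magnitude f = μN = 0.51 × 87.478 = 44.614 N.
Net force along the incline is 78.766 − 44.614 = 34.152 N, so a = 34.152 / 12 = 2.8460 m/s².

2.85 m/s²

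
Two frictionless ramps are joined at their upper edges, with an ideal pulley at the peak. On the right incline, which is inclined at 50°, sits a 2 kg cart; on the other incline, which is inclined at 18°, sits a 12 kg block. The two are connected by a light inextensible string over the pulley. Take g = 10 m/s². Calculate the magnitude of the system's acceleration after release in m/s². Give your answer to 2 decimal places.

Resolve each weight along its own incline: the 2 kg mass has component 2 × 10 × sin 50° = 15.321 N down its slope, and the 12 kg mass has 12 × 10 × sin 18° = 37.082 N down its slope.
The 12 kg side's 37.082 N exceeds the other side's 15.321 N, so that mass slides down and the 2 kg mass slides up. Taking that direction as positive, Newton's second law for the whole system gives 37.082 − 15.321 = (2 + 12) a, so a = 21.761 / 14 = 1.5544 m/s².

1.55 m/s²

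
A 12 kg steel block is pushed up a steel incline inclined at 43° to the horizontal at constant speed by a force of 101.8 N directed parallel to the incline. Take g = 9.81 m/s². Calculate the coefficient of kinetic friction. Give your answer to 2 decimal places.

0.25

At constant speed ΣF = 0 along the incline. The applied 101.8 N acts up the slope; the weight component mg sin 43° = 80.285 N and kinetic friction μN both act down the slope.
So 101.8 = 80.285 + μ × 86.095, giving μ = (101.8 − 80.285) / 86.095 = 0.2499.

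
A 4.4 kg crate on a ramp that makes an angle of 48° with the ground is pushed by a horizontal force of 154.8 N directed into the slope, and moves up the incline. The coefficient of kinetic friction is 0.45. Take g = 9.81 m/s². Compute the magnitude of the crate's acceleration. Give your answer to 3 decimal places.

The horizontal push has components F cos 48° = 154.8 × 0.6691 = 103.577 N up the incline and F sin 48° = 154.8 × 0.7431 = 115.032 N pressing into the surface.
The normal force is therefore N = mg cos 48° + F sin 48° = 28.881 + 115.032 = 143.913 N, and kinetic friction down the slope is μN = 0.45 × 143.913 = 64.761 N.
Along the incline: F cos 48° − mg sin 48° − μN = ma, so 103.577 − 32.075 − 64.761 = 4.4 a, giving a = 1.5320 m/s².

1.532 m/s²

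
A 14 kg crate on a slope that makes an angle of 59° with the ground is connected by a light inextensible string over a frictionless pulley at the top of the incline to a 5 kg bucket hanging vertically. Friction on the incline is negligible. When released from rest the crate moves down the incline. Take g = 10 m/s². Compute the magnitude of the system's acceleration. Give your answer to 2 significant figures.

3.7 m/s²

For the crate on the incline: the weight component along the slope is m₁g sin 59° = 14 × 10 × 0.8572 = 120.008 N and the normal force is N = m₁g cos 59° = 72.105 N.
Newton's second law for the crate (down-slope positive): 120.008 − T = 14 a. For the hanging bucket (upward positive): T − 5 × 10 = 5 a.
Adding the two equations eliminates T: 70.008 = 19 a, so a = 3.6846 m/s².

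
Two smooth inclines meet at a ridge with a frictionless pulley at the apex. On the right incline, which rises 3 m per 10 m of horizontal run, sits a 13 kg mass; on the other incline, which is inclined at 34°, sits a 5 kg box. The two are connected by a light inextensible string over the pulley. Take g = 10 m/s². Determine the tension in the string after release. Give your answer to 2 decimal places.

30.57 N

Resolve each weight along its own incline: the 13 kg mass has component 13 × 10 × sin 16.70° = 37.355 N down its slope, and the 5 kg mass has 5 × 10 × sin 34° = 27.960 N down its slope.
The 13 kg side's 37.355 N exceeds the other side's 27.960 N, so that mass slides down and the 5 kg mass slides up. Taking that direction as positive, Newton's second law for the whole system gives 37.355 − 27.960 = (13 + 5) a, so a = 9.395 / 18 = 0.5219 m/s².
For the 5 kg mass (up-slope positive): T − 27.960 = 5 × 0.5219, so T = 30.570 N.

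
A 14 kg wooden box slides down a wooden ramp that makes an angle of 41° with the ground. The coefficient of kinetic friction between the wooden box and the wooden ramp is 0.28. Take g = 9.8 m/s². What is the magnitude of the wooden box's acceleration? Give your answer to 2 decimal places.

Resolving the weight along the incline: the component pulling the wooden box down the slope is mg sin 41° = 14 × 9.8 × 0.6561 = 90.017 N, and the normal force is N = mg cos 41° = 14 × 9.8 × 0.7547 = 103.545 N.
Kinetic friction acts up the slope with magnitude f = μN = 0.28 × 103.545 = 28.993 N.
Net force along the incline is 90.017 − 28.993 = 61.024 N, so a = 61.024 / 14 = 4.3589 m/s².

4.36 m/s²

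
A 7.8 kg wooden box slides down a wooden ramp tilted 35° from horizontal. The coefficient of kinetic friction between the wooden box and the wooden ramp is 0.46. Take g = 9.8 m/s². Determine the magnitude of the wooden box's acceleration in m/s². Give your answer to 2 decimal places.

1.93 m/s²

Resolving the weight along the incline: the component pulling the wooden box down the slope is mg sin 35° = 7.8 × 9.8 × 0.5736 = 43.846 N, and the normal force is N = mg cos 35° = 7.8 × 9.8 × 0.8192 = 62.620 N.
Kinetic friction acts up the slope with magnitude f = μN = 0.46 × 62.620 = 28.805 N.
Net force along the incline is 43.846 − 28.805 = 15.041 N, so a = 15.041 / 7.8 = 1.9283 m/s².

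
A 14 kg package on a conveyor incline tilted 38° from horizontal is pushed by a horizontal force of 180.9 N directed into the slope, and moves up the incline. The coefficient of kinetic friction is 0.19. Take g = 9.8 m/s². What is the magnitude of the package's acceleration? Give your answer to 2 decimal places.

1.17 m/s²

The horizontal push has components F cos 38° = 180.9 × 0.7880 = 142.549 N up the incline and F sin 38° = 180.9 × 0.6157 = 111.380 N pressing into the surface.
The normal force is therefore N = mg cos 38° + F sin 38° = 108.114 + 111.380 = 219.494 N, and kinetic friction down the slope is μN = 0.19 × 219.494 = 41.704 N.
Along the incline: F cos 38° − mg sin 38° − μN = ma, so 142.549 − 84.474 − 41.704 = 14 a, giving a = 1.1694 m/s².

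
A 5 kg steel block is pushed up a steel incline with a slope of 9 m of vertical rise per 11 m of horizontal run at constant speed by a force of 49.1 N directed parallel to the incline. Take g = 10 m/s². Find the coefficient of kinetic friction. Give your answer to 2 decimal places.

0.45

At constant speed ΣF = 0 along the incline. The applied 49.1 N acts up the slope; the weight component mg sin 39.29° = 31.662 N and kinetic friction μN both act down the slope.
So 49.1 = 31.662 + μ × 38.698, giving μ = (49.1 − 31.662) / 38.698 = 0.4506.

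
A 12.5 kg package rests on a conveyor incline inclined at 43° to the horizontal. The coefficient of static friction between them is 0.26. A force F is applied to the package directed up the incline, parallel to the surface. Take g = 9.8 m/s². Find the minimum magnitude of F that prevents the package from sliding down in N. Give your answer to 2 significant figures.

60 N

The normal force is N = mg cos 43° = 89.591 N. With F at its minimum the package is on the verge of sliding down, so static friction is at its maximum μ_s N = 0.26 × 89.591 = 23.294 N and acts up the slope.
Equilibrium along the incline: F + μ_s N = mg sin 43°, so F = 83.545 − 23.294 = 60.251 N.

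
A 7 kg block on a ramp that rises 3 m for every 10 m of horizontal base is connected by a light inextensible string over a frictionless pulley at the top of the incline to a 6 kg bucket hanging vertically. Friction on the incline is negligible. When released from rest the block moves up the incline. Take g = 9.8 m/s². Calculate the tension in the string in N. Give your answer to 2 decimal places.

40.76 N

For the block on the incline: the weight component along the slope is m₁g sin 16.70° = 7 × 9.8 × 0.2873 = 19.709 N and the normal force is N = m₁g cos 16.70° = 65.707 N.
Newton's second law for the block (up-slope positive): T − 19.709 = 7 a. For the hanging bucket (downward positive): 6 × 9.8 − T = 6 a.
Adding the two equations eliminates T: 39.091 = 13 a, so a = 3.0070 m/s².
Then from the hanging bucket's equation, T = 6 × (9.8 − 3.0070) = 40.758 N.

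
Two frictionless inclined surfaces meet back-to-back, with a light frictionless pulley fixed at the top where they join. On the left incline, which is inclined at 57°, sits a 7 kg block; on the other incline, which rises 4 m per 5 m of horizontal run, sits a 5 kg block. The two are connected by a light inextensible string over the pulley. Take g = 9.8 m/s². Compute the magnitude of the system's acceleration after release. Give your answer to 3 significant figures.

Resolve each weight along its own incline: the 7 kg mass has component 7 × 9.8 × sin 57° = 57.533 N down its slope, and the 5 kg mass has 5 × 9.8 × sin 38.66° = 30.610 N down its slope.
The 7 kg side's 57.533 N exceeds the other side's 30.610 N, so that mass slides down and the 5 kg mass slides up. Taking that direction as positive, Newton's second law for the whole system gives 57.533 − 30.610 = (7 + 5) a, so a = 26.923 / 12 = 2.2436 m/s².

2.24 m/s²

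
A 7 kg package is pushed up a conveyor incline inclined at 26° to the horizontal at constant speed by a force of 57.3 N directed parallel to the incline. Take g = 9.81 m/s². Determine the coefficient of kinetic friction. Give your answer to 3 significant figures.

0.441

At constant speed ΣF = 0 along the incline. The applied 57.3 N acts up the slope; the weight component mg sin 26° = 30.103 N and kinetic friction μN both act down the slope.
So 57.3 = 30.103 + μ × 61.720, giving μ = (57.3 − 30.103) / 61.720 = 0.4407.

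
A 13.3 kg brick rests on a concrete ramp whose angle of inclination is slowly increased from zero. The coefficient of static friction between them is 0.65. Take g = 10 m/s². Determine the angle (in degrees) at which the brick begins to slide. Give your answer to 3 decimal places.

33.024°

At the threshold of sliding, static friction is at its maximum μ_s N and exactly balances the weight component along the incline: mg sin θ = μ_s mg cos θ.
Hence tan θ = μ_s = 0.65, so θ = arctan(0.65) = 33.0239°.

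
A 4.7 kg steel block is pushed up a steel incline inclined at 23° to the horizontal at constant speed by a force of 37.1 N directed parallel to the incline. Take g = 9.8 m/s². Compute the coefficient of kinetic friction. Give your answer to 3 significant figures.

0.451

At constant speed ΣF = 0 along the incline. The applied 37.1 N acts up the slope; the weight component mg sin 23° = 17.997 N and kinetic friction μN both act down the slope.
So 37.1 = 17.997 + μ × 42.398, giving μ = (37.1 − 17.997) / 42.398 = 0.4506.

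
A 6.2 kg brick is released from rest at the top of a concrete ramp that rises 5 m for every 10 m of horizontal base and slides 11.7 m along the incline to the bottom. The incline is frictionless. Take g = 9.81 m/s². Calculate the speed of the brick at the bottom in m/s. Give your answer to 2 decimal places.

The weight component along the incline is mg sin 26.57° = 27.200 N and the normal force is N = mg cos 26.57° = 54.401 N.
With no friction, a = g sin 26.57° = 4.3872 m/s².
Starting from rest over a distance of 11.7 m, v² = 2aL = 2 × 4.3872 × 11.7 = 102.6605, so v = 10.1322 m/s.

10.13 m/s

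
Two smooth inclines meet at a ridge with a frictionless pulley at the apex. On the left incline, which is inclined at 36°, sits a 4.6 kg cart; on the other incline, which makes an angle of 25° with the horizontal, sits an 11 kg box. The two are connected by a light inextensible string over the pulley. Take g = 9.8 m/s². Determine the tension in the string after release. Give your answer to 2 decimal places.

32.12 N

Resolve each weight along its own incline: the 4.6 kg mass has component 4.6 × 9.8 × sin 36° = 26.497 N down its slope, and the 11 kg mass has 11 × 9.8 × sin 25° = 45.558 N down its slope.
The 11 kg side's 45.558 N exceeds the other side's 26.497 N, so that mass slides down and the 4.6 kg mass slides up. Taking that direction as positive, Newton's second law for the whole system gives 45.558 − 26.497 = (4.6 + 11) a, so a = 19.061 / 15.6 = 1.2219 m/s².
For the 4.6 kg mass (up-slope positive): T − 26.497 = 4.6 × 1.2219, so T = 32.118 N.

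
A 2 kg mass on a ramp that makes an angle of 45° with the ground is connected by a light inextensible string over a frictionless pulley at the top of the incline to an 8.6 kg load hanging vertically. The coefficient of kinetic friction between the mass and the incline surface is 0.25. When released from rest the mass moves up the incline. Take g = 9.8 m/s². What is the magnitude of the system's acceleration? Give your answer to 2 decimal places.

6.32 m/s²

For the mass on the incline: the weight component along the slope is m₁g sin 45° = 2 × 9.8 × 0.7071 = 13.859 N and the normal force is N = m₁g cos 45° = 13.859 N.
Kinetic friction opposes the mass's motion up the incline: f = μN = 0.25 × 13.859 = 3.465 N acting down the slope.
Newton's second law for the mass (up-slope positive): T − 13.859 − 3.465 = 2 a. For the hanging load (downward positive): 8.6 × 9.8 − T = 8.6 a.
Adding the two equations eliminates T: 66.956 = 10.6 a, so a = 6.3166 m/s².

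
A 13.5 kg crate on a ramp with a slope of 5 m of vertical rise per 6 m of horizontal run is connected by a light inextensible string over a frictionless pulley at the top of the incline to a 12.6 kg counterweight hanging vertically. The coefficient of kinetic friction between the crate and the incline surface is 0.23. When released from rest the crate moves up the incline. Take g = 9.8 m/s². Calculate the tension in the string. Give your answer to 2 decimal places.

116.04 N

For the crate on the incline: the weight component along the slope is m₁g sin 39.81° = 13.5 × 9.8 × 0.6402 = 84.698 N and the normal force is N = m₁g cos 39.81° = 101.636 N.
Kinetic friction opposes the crate's motion up the incline: f = μN = 0.23 × 101.636 = 23.376 N acting down the slope.
Newton's second law for the crate (up-slope positive): T − 84.698 − 23.376 = 13.5 a. For the hanging counterweight (downward positive): 12.6 × 9.8 − T = 12.6 a.
Adding the two equations eliminates T: 15.406 = 26.1 a, so a = 0.5903 m/s².
Then from the hanging counterweight's equation, T = 12.6 × (9.8 − 0.5903) = 116.042 N.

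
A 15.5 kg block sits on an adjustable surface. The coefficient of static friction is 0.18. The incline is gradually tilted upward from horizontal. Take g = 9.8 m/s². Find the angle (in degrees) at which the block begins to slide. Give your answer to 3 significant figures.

10.2°

At the threshold of sliding, static friction is at its maximum μ_s N and exactly balances the weight component along the incline: mg sin θ = μ_s mg cos θ.
Hence tan θ = μ_s = 0.18, so θ = arctan(0.18) = 10.2040°.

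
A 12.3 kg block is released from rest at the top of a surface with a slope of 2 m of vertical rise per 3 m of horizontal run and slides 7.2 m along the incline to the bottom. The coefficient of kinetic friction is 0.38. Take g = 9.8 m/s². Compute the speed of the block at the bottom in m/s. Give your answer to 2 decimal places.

The weight component along the incline is mg sin 33.69° = 66.864 N and the normal force is N = mg cos 33.69° = 100.295 N.
Friction up the slope is f = μN = 0.38 × 100.295 = 38.112 N, so the net downslope force is 66.864 − 38.112 = 28.752 N and a = 28.752 / 12.3 = 2.3376 m/s².
Starting from rest over a distance of 7.2 m, v² = 2aL = 2 × 2.3376 × 7.2 = 33.6614, so v = 5.8018 m/s.

5.80 m/s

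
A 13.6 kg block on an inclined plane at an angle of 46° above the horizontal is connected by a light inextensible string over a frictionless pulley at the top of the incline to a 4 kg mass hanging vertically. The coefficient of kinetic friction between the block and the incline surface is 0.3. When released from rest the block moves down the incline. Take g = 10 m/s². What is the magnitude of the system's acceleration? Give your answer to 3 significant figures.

For the block on the incline: the weight component along the slope is m₁g sin 46° = 13.6 × 10 × 0.7193 = 97.825 N and the normal force is N = m₁g cos 46° = 94.474 N.
Kinetic friction opposes the block's motion down the incline: f = μN = 0.3 × 94.474 = 28.342 N acting up the slope.
Newton's second law for the block (down-slope positive): 97.825 − 28.342 − T = 13.6 a. For the hanging mass (upward positive): T − 4 × 10 = 4 a.
Adding the two equations eliminates T: 29.483 = 17.6 a, so a = 1.6752 m/s².

1.68 m/s²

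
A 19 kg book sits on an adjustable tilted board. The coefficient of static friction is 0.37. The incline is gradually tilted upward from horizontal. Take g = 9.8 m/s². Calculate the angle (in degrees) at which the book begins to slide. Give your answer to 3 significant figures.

20.3°

At the threshold of sliding, static friction is at its maximum μ_s N and exactly balances the weight component along the incline: mg sin θ = μ_s mg cos θ.
Hence tan θ = μ_s = 0.37, so θ = arctan(0.37) = 20.3045°.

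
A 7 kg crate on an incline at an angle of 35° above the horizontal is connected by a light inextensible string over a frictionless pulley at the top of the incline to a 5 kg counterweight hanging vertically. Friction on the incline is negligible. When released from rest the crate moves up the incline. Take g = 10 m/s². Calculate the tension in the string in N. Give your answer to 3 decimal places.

For the crate on the incline: the weight component along the slope is m₁g sin 35° = 7 × 10 × 0.5736 = 40.152 N and the normal force is N = m₁g cos 35° = 57.341 N.
Newton's second law for the crate (up-slope positive): T − 40.152 = 7 a. For the hanging counterweight (downward positive): 5 × 10 − T = 5 a.
Adding the two equations eliminates T: 9.848 = 12 a, so a = 0.8207 m/s².
Then from the hanging counterweight's equation, T = 5 × (10 − 0.8207) = 45.896 N.

45.896 N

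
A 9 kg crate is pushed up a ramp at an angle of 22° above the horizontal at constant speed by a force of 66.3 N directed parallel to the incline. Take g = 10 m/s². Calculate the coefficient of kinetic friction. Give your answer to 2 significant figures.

0.39

At constant speed ΣF = 0 along the incline. The applied 66.3 N acts up the slope; the weight component mg sin 22° = 33.715 N and kinetic friction μN both act down the slope.
So 66.3 = 33.715 + μ × 83.447, giving μ = (66.3 − 33.715) / 83.447 = 0.3905.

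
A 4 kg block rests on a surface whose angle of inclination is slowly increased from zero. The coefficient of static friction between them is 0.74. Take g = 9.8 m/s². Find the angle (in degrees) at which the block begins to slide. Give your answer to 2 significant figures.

At the threshold of sliding, static friction is at its maximum μ_s N and exactly balances the weight component along the incline: mg sin θ = μ_s mg cos θ.
Hence tan θ = μ_s = 0.74, so θ = arctan(0.74) = 36.5014°.

37°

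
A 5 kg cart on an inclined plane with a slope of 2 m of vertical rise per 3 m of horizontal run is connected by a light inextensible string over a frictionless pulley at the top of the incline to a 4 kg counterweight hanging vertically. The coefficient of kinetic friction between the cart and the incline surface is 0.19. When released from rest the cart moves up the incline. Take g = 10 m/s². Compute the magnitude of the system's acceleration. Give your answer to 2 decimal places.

For the cart on the incline: the weight component along the slope is m₁g sin 33.69° = 5 × 10 × 0.5547 = 27.735 N and the normal force is N = m₁g cos 33.69° = 41.603 N.
Kinetic friction opposes the cart's motion up the incline: f = μN = 0.19 × 41.603 = 7.905 N acting down the slope.
Newton's second law for the cart (up-slope positive): T − 27.735 − 7.905 = 5 a. For the hanging counterweight (downward positive): 4 × 10 − T = 4 a.
Adding the two equations eliminates T: 4.360 = 9 a, so a = 0.4844 m/s².

0.48 m/s²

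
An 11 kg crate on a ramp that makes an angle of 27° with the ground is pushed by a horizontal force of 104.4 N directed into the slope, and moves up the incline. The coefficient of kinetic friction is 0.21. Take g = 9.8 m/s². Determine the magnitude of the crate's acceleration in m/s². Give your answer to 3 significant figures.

1.27 m/s²

The horizontal push has components F cos 27° = 104.4 × 0.8910 = 93.020 N up the incline and F sin 27° = 104.4 × 0.4540 = 47.398 N pressing into the surface.
The normal force is therefore N = mg cos 27° + F sin 27° = 96.050 + 47.398 = 143.448 N, and kinetic friction down the slope is μN = 0.21 × 143.448 = 30.124 N.
Along the incline: F cos 27° − mg sin 27° − μN = ma, so 93.020 − 48.941 − 30.124 = 11 a, giving a = 1.2686 m/s².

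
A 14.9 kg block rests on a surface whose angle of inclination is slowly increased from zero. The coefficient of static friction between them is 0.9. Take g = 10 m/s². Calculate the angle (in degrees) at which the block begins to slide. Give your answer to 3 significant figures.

At the threshold of sliding, static friction is at its maximum μ_s N and exactly balances the weight component along the incline: mg sin θ = μ_s mg cos θ.
Hence tan θ = μ_s = 0.9, so θ = arctan(0.9) = 41.9872°.

42.0°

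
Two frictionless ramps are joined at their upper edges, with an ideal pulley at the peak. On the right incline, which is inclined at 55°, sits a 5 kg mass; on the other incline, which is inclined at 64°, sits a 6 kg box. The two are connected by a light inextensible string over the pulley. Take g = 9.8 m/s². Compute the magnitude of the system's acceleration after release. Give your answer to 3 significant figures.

1.16 m/s²

Resolve each weight along its own incline: the 5 kg mass has component 5 × 9.8 × sin 55° = 40.138 N down its slope, and the 6 kg mass has 6 × 9.8 × sin 64° = 52.849 N down its slope.
The 6 kg side's 52.849 N exceeds the other side's 40.138 N, so that mass slides down and the 5 kg mass slides up. Taking that direction as positive, Newton's second law for the whole system gives 52.849 − 40.138 = (5 + 6) a, so a = 12.711 / 11 = 1.1555 m/s².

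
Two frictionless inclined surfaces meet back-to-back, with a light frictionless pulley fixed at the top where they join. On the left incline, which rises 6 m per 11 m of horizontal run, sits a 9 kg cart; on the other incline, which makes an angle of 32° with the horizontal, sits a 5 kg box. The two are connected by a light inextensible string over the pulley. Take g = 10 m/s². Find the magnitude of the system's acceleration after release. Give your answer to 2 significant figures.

Resolve each weight along its own incline: the 9 kg mass has component 9 × 10 × sin 28.61° = 43.097 N down its slope, and the 5 kg mass has 5 × 10 × sin 32° = 26.496 N down its slope.
The 9 kg side's 43.097 N exceeds the other side's 26.496 N, so that mass slides down and the 5 kg mass slides up. Taking that direction as positive, Newton's second law for the whole system gives 43.097 − 26.496 = (9 + 5) a, so a = 16.601 / 14 = 1.1858 m/s².

1.2 m/s²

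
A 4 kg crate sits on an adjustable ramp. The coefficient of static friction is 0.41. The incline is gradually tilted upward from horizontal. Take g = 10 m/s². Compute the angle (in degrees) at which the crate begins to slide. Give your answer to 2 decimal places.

22.29°

At the threshold of sliding, static friction is at its maximum μ_s N and exactly balances the weight component along the incline: mg sin θ = μ_s mg cos θ.
Hence tan θ = μ_s = 0.41, so θ = arctan(0.41) = 22.2936°.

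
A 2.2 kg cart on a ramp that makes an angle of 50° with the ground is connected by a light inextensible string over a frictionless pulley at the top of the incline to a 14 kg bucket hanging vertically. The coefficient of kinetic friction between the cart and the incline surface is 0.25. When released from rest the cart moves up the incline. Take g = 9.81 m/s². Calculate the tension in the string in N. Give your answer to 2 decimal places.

For the cart on the incline: the weight component along the slope is m₁g sin 50° = 2.2 × 9.81 × 0.7660 = 16.532 N and the normal force is N = m₁g cos 50° = 13.873 N.
Kinetic friction opposes the cart's motion up the incline: f = μN = 0.25 × 13.873 = 3.468 N acting down the slope.
Newton's second law for the cart (up-slope positive): T − 16.532 − 3.468 = 2.2 a. For the hanging bucket (downward positive): 14 × 9.81 − T = 14 a.
Adding the two equations eliminates T: 117.340 = 16.2 a, so a = 7.2432 m/s².
Then from the hanging bucket's equation, T = 14 × (9.81 − 7.2432) = 35.935 N.

35.94 N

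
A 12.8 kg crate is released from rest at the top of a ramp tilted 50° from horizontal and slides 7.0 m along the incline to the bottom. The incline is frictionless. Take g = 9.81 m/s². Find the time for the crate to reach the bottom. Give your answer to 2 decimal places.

1.36 s

The weight component along the incline is mg sin 50° = 96.191 N and the normal force is N = mg cos 50° = 80.714 N.
With no friction, a = g sin 50° = 7.5149 m/s².
Starting from rest, L = ½at², so t = √(2L/a) = √(2 × 7.0 / 7.5149) = 1.3649 s.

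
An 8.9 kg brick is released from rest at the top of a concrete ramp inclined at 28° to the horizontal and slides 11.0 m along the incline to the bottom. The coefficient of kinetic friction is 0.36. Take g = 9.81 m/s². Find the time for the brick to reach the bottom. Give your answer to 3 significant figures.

3.85 s

The weight component along the incline is mg sin 28° = 40.989 N and the normal force is N = mg cos 28° = 77.089 N.
Friction up the slope is f = μN = 0.36 × 77.089 = 27.752 N, so the net downslope force is 40.989 − 27.752 = 13.237 N and a = 13.237 / 8.9 = 1.4873 m/s².
Starting from rest, L = ½at², so t = √(2L/a) = √(2 × 11.0 / 1.4873) = 3.8460 s.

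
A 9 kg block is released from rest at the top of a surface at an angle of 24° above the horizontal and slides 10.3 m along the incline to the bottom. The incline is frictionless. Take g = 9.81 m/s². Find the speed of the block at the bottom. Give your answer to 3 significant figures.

9.07 m/s

The weight component along the incline is mg sin 24° = 35.911 N and the normal force is N = mg cos 24° = 80.657 N.
With no friction, a = g sin 24° = 3.9901 m/s².
Starting from rest over a distance of 10.3 m, v² = 2aL = 2 × 3.9901 × 10.3 = 82.1961, so v = 9.0662 m/s.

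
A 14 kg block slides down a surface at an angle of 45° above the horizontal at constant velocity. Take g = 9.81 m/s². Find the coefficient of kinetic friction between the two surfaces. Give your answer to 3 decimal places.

1.000

At constant velocity the net force along the incline is zero: mg sin 45° = μ mg cos 45°.
So μ = tan 45° = 0.7071 / 0.7071 = 1.0000.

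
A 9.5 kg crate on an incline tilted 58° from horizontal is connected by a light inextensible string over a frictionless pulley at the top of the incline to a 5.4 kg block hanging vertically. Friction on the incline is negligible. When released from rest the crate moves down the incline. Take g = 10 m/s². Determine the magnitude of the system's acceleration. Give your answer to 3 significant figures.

1.78 m/s²

For the crate on the incline: the weight component along the slope is m₁g sin 58° = 9.5 × 10 × 0.8480 = 80.560 N and the normal force is N = m₁g cos 58° = 50.342 N.
Newton's second law for the crate (down-slope positive): 80.560 − T = 9.5 a. For the hanging block (upward positive): T − 5.4 × 10 = 5.4 a.
Adding the two equations eliminates T: 26.560 = 14.9 a, so a = 1.7826 m/s².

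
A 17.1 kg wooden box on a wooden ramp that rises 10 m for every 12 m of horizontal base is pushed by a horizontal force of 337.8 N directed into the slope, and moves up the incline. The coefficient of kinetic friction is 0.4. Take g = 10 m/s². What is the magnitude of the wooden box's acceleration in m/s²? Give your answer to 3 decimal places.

0.642 m/s²

The horizontal push has components F cos 39.81° = 337.8 × 0.7682 = 259.498 N up the incline and F sin 39.81° = 337.8 × 0.6402 = 216.260 N pressing into the surface.
The normal force is therefore N = mg cos 39.81° + F sin 39.81° = 131.362 + 216.260 = 347.622 N, and kinetic friction down the slope is μN = 0.4 × 347.622 = 139.049 N.
Along the incline: F cos 39.81° − mg sin 39.81° − μN = ma, so 259.498 − 109.474 − 139.049 = 17.1 a, giving a = 0.6418 m/s².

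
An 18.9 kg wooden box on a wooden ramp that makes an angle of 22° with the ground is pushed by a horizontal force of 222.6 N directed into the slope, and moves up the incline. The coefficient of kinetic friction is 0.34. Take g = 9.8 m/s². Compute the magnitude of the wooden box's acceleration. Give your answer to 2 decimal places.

The horizontal push has components F cos 22° = 222.6 × 0.9272 = 206.395 N up the incline and F sin 22° = 222.6 × 0.3746 = 83.386 N pressing into the surface.
The normal force is therefore N = mg cos 22° + F sin 22° = 171.736 + 83.386 = 255.122 N, and kinetic friction down the slope is μN = 0.34 × 255.122 = 86.741 N.
Along the incline: F cos 22° − mg sin 22° − μN = ma, so 206.395 − 69.383 − 86.741 = 18.9 a, giving a = 2.6598 m/s².

2.66 m/s²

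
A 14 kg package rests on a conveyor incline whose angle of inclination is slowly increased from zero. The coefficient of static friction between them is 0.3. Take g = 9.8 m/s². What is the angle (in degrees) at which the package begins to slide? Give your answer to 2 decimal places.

At the threshold of sliding, static friction is at its maximum μ_s N and exactly balances the weight component along the incline: mg sin θ = μ_s mg cos θ.
Hence tan θ = μ_s = 0.3, so θ = arctan(0.3) = 16.6992°.

16.70°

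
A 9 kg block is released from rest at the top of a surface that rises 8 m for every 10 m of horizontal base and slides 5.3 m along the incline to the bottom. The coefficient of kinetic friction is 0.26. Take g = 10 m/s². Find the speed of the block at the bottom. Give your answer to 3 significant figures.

6.69 m/s

The weight component along the incline is mg sin 38.66° = 56.223 N and the normal force is N = mg cos 38.66° = 70.278 N.
Friction up the slope is f = μN = 0.26 × 70.278 = 18.272 N, so the net downslope force is 56.223 − 18.272 = 37.951 N and a = 37.951 / 9 = 4.2168 m/s².
Starting from rest over a distance of 5.3 m, v² = 2aL = 2 × 4.2168 × 5.3 = 44.6981, so v = 6.6857 m/s.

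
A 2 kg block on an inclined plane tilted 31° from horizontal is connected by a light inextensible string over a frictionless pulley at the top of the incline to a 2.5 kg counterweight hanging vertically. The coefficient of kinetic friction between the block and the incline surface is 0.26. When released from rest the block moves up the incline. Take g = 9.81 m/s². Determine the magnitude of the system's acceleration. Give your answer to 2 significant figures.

2.2 m/s²

For the block on the incline: the weight component along the slope is m₁g sin 31° = 2 × 9.81 × 0.5150 = 10.104 N and the normal force is N = m₁g cos 31° = 16.818 N.
Kinetic friction opposes the block's motion up the incline: f = μN = 0.26 × 16.818 = 4.373 N acting down the slope.
Newton's second law for the block (up-slope positive): T − 10.104 − 4.373 = 2 a. For the hanging counterweight (downward positive): 2.5 × 9.81 − T = 2.5 a.
Adding the two equations eliminates T: 10.048 = 4.5 a, so a = 2.2329 m/s².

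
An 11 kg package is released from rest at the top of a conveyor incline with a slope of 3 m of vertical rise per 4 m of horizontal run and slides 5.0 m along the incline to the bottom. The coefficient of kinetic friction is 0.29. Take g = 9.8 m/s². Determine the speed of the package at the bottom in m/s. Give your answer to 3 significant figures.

6.01 m/s

The weight component along the incline is mg sin 36.87° = 64.680 N and the normal force is N = mg cos 36.87° = 86.240 N.
Friction up the slope is f = μN = 0.29 × 86.240 = 25.010 N, so the net downslope force is 64.680 − 25.010 = 39.670 N and a = 39.670 / 11 = 3.6064 m/s².
Starting from rest over a distance of 5.0 m, v² = 2aL = 2 × 3.6064 × 5.0 = 36.0640, so v = 6.0053 m/s.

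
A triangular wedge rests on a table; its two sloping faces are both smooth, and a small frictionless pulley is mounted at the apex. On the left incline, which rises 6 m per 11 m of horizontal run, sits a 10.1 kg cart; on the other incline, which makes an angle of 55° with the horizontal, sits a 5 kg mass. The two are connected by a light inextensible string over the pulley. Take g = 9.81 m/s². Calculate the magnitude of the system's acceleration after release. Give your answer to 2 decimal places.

Resolve each weight along its own incline: the 10.1 kg mass has component 10.1 × 9.81 × sin 28.61° = 47.445 N down its slope, and the 5 kg mass has 5 × 9.81 × sin 55° = 40.179 N down its slope.
The 10.1 kg side's 47.445 N exceeds the other side's 40.179 N, so that mass slides down and the 5 kg mass slides up. Taking that direction as positive, Newton's second law for the whole system gives 47.445 − 40.179 = (10.1 + 5) a, so a = 7.266 / 15.1 = 0.4812 m/s².

0.48 m/s²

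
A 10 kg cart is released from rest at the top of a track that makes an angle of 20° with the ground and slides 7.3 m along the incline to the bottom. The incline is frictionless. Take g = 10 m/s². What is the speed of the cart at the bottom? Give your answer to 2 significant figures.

The weight component along the incline is mg sin 20° = 34.202 N and the normal force is N = mg cos 20° = 93.969 N.
With no friction, a = g sin 20° = 3.4202 m/s².
Starting from rest over a distance of 7.3 m, v² = 2aL = 2 × 3.4202 × 7.3 = 49.9349, so v = 7.0665 m/s.

7.1 m/s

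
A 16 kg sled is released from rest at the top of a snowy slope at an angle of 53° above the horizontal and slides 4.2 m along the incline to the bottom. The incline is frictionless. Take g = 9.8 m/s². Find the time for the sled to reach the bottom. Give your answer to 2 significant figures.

The weight component along the incline is mg sin 53° = 125.226 N and the normal force is N = mg cos 53° = 94.365 N.
With no friction, a = g sin 53° = 7.8266 m/s².
Starting from rest, L = ½at², so t = √(2L/a) = √(2 × 4.2 / 7.8266) = 1.0360 s.

1.0 s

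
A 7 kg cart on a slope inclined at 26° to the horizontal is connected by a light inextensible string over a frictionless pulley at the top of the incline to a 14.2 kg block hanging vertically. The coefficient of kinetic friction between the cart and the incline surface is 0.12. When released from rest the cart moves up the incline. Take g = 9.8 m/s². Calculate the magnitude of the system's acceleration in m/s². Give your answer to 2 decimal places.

For the cart on the incline: the weight component along the slope is m₁g sin 26° = 7 × 9.8 × 0.4384 = 30.074 N and the normal force is N = m₁g cos 26° = 61.657 N.
Kinetic friction opposes the cart's motion up the incline: f = μN = 0.12 × 61.657 = 7.399 N acting down the slope.
Newton's second law for the cart (up-slope positive): T − 30.074 − 7.399 = 7 a. For the hanging block (downward positive): 14.2 × 9.8 − T = 14.2 a.
Adding the two equations eliminates T: 101.687 = 21.2 a, so a = 4.7966 m/s².

4.80 m/s²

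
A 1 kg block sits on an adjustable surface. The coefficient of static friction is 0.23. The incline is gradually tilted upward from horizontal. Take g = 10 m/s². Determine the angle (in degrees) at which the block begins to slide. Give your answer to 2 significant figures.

At the threshold of sliding, static friction is at its maximum μ_s N and exactly balances the weight component along the incline: mg sin θ = μ_s mg cos θ.
Hence tan θ = μ_s = 0.23, so θ = arctan(0.23) = 12.9528°.

13°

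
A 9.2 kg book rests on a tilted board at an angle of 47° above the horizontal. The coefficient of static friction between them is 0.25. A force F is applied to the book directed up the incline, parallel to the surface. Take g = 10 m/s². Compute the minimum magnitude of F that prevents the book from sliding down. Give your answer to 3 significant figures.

51.6 N

The normal force is N = mg cos 47° = 62.744 N. With F at its minimum the book is on the verge of sliding down, so static friction is at its maximum μ_s N = 0.25 × 62.744 = 15.686 N and acts up the slope.
Equilibrium along the incline: F + μ_s N = mg sin 47°, so F = 67.285 − 15.686 = 51.599 N.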